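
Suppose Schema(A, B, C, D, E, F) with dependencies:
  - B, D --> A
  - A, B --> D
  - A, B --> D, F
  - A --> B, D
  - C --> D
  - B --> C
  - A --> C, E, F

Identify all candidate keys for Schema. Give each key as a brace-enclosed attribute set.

{A}, {B}

Closure of {A} is {A, B, C, D, E, F}, the whole schema; {A} is a candidate key.
Closure of {B} is {A, B, C, D, E, F}, the whole schema; {B} is a candidate key.
These are minimal and exhaustive — every other superkey contains one of them.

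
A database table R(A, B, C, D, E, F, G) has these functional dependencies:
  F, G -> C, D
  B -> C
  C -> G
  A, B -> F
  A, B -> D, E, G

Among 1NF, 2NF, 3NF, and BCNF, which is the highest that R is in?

1NF

Candidate key: {A, B}. Prime attributes: {A, B}.
F, G -> C, D breaks BCNF: {F, G}⁺ = {C, D, F, G}, so {F, G} is not a superkey.
F, G -> C, D determines the non-prime attributes {C, D} from a non-superkey — 3NF is violated.
The proper key subset {B} of {A, B} determines non-prime {C, G}, so the relation is not even in 2NF.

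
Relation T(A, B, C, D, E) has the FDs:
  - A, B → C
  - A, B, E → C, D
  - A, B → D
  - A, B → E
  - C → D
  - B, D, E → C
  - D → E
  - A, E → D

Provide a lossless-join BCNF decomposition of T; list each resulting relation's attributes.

Candidate key of the original relation: {A, B}.
{A, B, C, D, E}: {C} determines {C, D, E} here but is not a superkey — split on C → D, E, giving {C, D, E} and {A, B, C}.
{C, D, E}: {D} determines {D, E} here but is not a superkey — split on D → E, giving {D, E} and {C, D}.
{D, E}: every determinant is a superkey — BCNF.
{C, D}: every determinant is a superkey — BCNF.
{A, B, C}: every determinant is a superkey — BCNF.

{A, B, C}; {C, D}; {D, E}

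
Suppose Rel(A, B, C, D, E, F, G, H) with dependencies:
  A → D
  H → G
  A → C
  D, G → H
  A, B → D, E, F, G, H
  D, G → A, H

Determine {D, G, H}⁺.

{A, C, D, G, H}

Start with {D, G, H}.
D, G → A, H applies; add {A} → now {A, D, G, H}.
A → C applies; add {C} → now {A, C, D, G, H}.
No further FD applies.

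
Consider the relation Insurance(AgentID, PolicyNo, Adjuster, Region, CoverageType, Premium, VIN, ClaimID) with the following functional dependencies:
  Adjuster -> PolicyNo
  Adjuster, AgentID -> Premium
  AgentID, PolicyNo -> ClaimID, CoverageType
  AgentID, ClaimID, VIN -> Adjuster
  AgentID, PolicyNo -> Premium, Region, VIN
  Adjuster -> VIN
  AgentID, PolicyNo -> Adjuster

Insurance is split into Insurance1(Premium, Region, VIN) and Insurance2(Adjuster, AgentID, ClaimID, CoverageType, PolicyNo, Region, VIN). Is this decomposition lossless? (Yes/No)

Insurance1 ∩ Insurance2 = {Region, VIN}; its closure under F is {Region, VIN}.
Insurance1 ⊄ {Region, VIN} and Insurance2 ⊄ {Region, VIN}, so the split is lossy.

No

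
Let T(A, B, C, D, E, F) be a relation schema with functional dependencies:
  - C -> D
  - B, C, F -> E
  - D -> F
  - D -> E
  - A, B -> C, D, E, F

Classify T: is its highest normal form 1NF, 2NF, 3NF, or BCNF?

Candidate key: {A, B}. Prime attributes: {A, B}.
For C -> D we have {C}⁺ = {C, D, E, F}; {C} is not a superkey, so BCNF fails.
C -> D has non-prime {D} on the right and a non-superkey on the left, so 3NF fails.
Checking every proper subset of each key, none determines a non-prime attribute — 2NF is satisfied.

2NF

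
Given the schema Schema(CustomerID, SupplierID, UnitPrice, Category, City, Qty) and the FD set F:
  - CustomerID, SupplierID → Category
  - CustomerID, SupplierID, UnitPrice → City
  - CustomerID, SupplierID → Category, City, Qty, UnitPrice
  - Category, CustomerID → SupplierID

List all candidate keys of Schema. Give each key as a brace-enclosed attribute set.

Attributes never on any right-hand side: {CustomerID} — every candidate key must contain it.
{Category, CustomerID} is a candidate key since {Category, CustomerID}⁺ = {Category, City, CustomerID, Qty, SupplierID, UnitPrice} covers every attribute.
{CustomerID, SupplierID} is a candidate key since {CustomerID, SupplierID}⁺ = {Category, City, CustomerID, Qty, SupplierID, UnitPrice} covers every attribute.
Any other superkey properly contains one of these, so there are no further candidate keys.

{Category, CustomerID}, {CustomerID, SupplierID}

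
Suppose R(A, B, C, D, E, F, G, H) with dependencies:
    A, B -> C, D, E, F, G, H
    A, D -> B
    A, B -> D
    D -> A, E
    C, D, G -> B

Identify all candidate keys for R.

{D}⁺ = {A, B, C, D, E, F, G, H} — all of the relation — so {D} is a candidate key.
{A, B}⁺ = {A, B, C, D, E, F, G, H} — all of the relation — so {A, B} is a candidate key.
Any other superkey properly contains one of these, so there are no further candidate keys.

{A, B}, {D}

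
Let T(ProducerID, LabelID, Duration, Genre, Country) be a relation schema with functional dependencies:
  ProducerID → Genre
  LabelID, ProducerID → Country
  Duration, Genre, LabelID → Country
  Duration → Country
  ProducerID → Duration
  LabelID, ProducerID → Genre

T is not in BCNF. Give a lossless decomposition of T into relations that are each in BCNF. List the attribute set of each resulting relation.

Candidate key of the original relation: {LabelID, ProducerID}.
{Country, Duration, Genre, LabelID, ProducerID}: {ProducerID} determines {Country, Duration, Genre, ProducerID} here but is not a superkey — split on ProducerID → Country, Duration, Genre, giving {Country, Duration, Genre, ProducerID} and {LabelID, ProducerID}.
{Country, Duration, Genre, ProducerID}: {Duration} determines {Country, Duration} here but is not a superkey — split on Duration → Country, giving {Country, Duration} and {Duration, Genre, ProducerID}.
{Country, Duration} is in BCNF.
{Duration, Genre, ProducerID} is in BCNF.
{LabelID, ProducerID} is in BCNF.

{Country, Duration}; {Duration, Genre, ProducerID}; {LabelID, ProducerID}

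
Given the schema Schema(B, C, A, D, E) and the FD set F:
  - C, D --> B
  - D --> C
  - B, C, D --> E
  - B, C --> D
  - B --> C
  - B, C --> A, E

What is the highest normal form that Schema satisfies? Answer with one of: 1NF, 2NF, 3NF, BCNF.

Candidate keys: {B}, {D}. Prime attributes: {B, D}.
The left-hand side of every FD is a superkey, so BCNF is satisfied.

BCNF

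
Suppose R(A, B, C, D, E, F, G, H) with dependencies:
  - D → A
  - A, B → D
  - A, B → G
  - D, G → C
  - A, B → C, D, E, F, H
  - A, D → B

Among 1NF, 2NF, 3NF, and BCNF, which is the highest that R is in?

Candidate keys: {A, B}, {D}. Prime attributes: {A, B, D}.
Every FD has a superkey on the left, so the relation is in BCNF.

BCNF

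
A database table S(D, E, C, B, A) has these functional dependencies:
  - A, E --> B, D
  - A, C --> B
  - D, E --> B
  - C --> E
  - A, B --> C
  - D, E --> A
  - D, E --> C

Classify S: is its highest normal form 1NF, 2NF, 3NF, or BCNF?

3NF

Candidate keys: {A, B}, {A, C}, {A, E}, {C, D}, {D, E}. Prime attributes: {A, B, C, D, E}.
C --> E breaks BCNF: {C}⁺ = {C, E}, so {C} is not a superkey.
Its right-hand attributes {E} are all prime, as are those of every other non-superkey FD — the relation is in 3NF.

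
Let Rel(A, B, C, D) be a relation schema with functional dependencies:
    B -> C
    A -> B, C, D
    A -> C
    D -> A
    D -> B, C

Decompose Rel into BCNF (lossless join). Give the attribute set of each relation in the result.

{A, B, D}; {B, C}

Candidate keys of the original relation: {A}, {D}.
Within {A, B, C, D}: {B}⁺ ∩ {A, B, C, D} = {B, C}, not the whole set, so B -> C violates BCNF; decompose into {B, C} and {A, B, D}.
{B, C}: every determinant is a superkey — BCNF.
{A, B, D}: every determinant is a superkey — BCNF.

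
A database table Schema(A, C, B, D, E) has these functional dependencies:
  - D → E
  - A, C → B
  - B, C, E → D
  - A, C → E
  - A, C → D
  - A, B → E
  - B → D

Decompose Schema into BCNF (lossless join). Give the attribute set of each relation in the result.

Candidate key of the original relation: {A, C}.
In {A, B, C, D, E}, {D} is not a superkey ({D}⁺ restricted to this set is {D, E}), so split on D → E into {D, E} and {A, B, C, D}.
{D, E} has no BCNF violation.
In {A, B, C, D}, {A, B} is not a superkey ({A, B}⁺ restricted to this set is {A, B, D}), so split on A, B → D into {A, B, D} and {A, B, C}.
In {A, B, D}, {B} is not a superkey ({B}⁺ restricted to this set is {B, D}), so split on B → D into {B, D} and {A, B}.
{B, D} has no BCNF violation.
{A, B} has no BCNF violation.
{A, B, C} has no BCNF violation.

{A, B, C}; {B, D}; {D, E}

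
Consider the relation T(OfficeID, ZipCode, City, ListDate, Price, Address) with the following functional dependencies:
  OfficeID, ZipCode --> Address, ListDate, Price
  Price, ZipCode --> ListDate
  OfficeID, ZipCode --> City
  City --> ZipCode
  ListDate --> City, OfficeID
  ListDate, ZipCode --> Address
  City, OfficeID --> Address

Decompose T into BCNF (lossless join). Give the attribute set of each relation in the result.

{Address, City, ListDate, OfficeID, Price}; {City, ZipCode}

Candidate keys of the original relation: {City, OfficeID}, {City, Price}, {ListDate}, {OfficeID, ZipCode}, {Price, ZipCode}.
{Address, City, ListDate, OfficeID, Price, ZipCode}: {City} determines {City, ZipCode} here but is not a superkey — split on City --> ZipCode, giving {City, ZipCode} and {Address, City, ListDate, OfficeID, Price}.
{City, ZipCode} has no BCNF violation.
{Address, City, ListDate, OfficeID, Price} has no BCNF violation.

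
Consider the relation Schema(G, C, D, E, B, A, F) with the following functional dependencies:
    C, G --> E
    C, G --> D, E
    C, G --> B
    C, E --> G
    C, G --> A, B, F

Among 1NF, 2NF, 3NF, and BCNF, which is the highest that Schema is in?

BCNF

Candidate keys: {C, E}, {C, G}. Prime attributes: {C, E, G}.
The left-hand side of every FD is a superkey, so BCNF is satisfied.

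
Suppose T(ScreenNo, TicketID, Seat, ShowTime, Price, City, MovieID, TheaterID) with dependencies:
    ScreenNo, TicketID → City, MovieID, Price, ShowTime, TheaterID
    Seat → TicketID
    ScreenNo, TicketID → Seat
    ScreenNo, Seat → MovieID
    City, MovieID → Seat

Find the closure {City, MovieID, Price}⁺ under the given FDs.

Start with {City, MovieID, Price}.
City, MovieID → Seat applies; add {Seat} → now {City, MovieID, Price, Seat}.
Seat → TicketID applies; add {TicketID} → now {City, MovieID, Price, Seat, TicketID}.
No further FD applies.

{City, MovieID, Price, Seat, TicketID}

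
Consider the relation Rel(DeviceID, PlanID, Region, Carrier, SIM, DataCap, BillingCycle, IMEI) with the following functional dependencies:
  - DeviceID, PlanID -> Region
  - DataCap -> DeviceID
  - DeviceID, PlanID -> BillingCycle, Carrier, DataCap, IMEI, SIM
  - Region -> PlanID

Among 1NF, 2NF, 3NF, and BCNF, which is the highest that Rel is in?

3NF

Candidate keys: {DataCap, PlanID}, {DataCap, Region}, {DeviceID, PlanID}, {DeviceID, Region}. Prime attributes: {DataCap, DeviceID, PlanID, Region}.
DataCap -> DeviceID breaks BCNF: {DataCap}⁺ = {DataCap, DeviceID}, so {DataCap} is not a superkey.
But every attribute on its right side ({DeviceID}) is prime, and the same holds for every other non-superkey FD, so 3NF still holds.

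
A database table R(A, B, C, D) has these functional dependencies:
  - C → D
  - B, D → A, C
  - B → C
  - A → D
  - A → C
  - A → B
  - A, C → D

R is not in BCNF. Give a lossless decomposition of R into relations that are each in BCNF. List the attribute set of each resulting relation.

{A, B, C}; {C, D}

Candidate keys of the original relation: {A}, {B}.
In {A, B, C, D}, {C} is not a superkey ({C}⁺ restricted to this set is {C, D}), so split on C → D into {C, D} and {A, B, C}.
{C, D} is in BCNF.
{A, B, C} is in BCNF.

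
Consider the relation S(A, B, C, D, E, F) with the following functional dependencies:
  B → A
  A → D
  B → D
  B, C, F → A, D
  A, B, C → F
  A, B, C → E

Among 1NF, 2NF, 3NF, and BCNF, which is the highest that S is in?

1NF

Candidate key: {B, C}. Prime attributes: {B, C}.
B → A breaks BCNF: {B}⁺ = {A, B, D}, so {B} is not a superkey.
B → A determines the non-prime attribute {A} from a non-superkey — 3NF is violated.
Since {B} ⊂ {B, C} and {B}⁺ ⊇ {A, D} with {A, D} non-prime, there is a partial dependency; 2NF fails.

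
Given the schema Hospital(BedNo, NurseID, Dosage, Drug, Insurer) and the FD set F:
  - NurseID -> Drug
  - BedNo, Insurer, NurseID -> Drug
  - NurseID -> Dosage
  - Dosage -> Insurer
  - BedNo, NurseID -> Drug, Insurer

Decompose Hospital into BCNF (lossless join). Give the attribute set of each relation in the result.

Candidate key of the original relation: {BedNo, NurseID}.
In {BedNo, Dosage, Drug, Insurer, NurseID}, {NurseID} is not a superkey ({NurseID}⁺ restricted to this set is {Dosage, Drug, Insurer, NurseID}), so split on NurseID -> Dosage, Drug, Insurer into {Dosage, Drug, Insurer, NurseID} and {BedNo, NurseID}.
In {Dosage, Drug, Insurer, NurseID}, {Dosage} is not a superkey ({Dosage}⁺ restricted to this set is {Dosage, Insurer}), so split on Dosage -> Insurer into {Dosage, Insurer} and {Dosage, Drug, NurseID}.
{Dosage, Insurer}: every determinant is a superkey — BCNF.
{Dosage, Drug, NurseID}: every determinant is a superkey — BCNF.
{BedNo, NurseID}: every determinant is a superkey — BCNF.

{BedNo, NurseID}; {Dosage, Drug, NurseID}; {Dosage, Insurer}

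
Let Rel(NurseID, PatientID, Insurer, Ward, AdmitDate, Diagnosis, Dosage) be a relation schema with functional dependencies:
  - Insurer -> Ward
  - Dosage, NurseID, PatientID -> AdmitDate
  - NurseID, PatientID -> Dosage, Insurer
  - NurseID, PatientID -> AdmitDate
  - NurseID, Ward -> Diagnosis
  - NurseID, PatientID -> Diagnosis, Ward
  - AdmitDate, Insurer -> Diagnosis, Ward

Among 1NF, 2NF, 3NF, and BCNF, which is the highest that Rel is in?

2NF

Candidate key: {NurseID, PatientID}. Prime attributes: {NurseID, PatientID}.
Insurer -> Ward breaks BCNF: {Insurer}⁺ = {Insurer, Ward}, so {Insurer} is not a superkey.
Insurer -> Ward has non-prime {Ward} on the right and a non-superkey on the left, so 3NF fails.
No non-prime attribute depends on a proper subset of any candidate key, so 2NF holds.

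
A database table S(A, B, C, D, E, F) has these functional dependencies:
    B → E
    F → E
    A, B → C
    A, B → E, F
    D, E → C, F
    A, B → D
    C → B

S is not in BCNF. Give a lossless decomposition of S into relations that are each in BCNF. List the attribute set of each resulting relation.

Candidate keys of the original relation: {A, B}, {A, C}, {A, D, E}, {A, D, F}.
In {A, B, C, D, E, F}, {B} is not a superkey ({B}⁺ restricted to this set is {B, E}), so split on B → E into {B, E} and {A, B, C, D, F}.
{B, E}: every determinant is a superkey — BCNF.
In {A, B, C, D, F}, {C} is not a superkey ({C}⁺ restricted to this set is {B, C}), so split on C → B into {B, C} and {A, C, D, F}.
{B, C}: every determinant is a superkey — BCNF.
In {A, C, D, F}, {C, D} is not a superkey ({C, D}⁺ restricted to this set is {C, D, F}), so split on C, D → F into {C, D, F} and {A, C, D}.
{C, D, F}: every determinant is a superkey — BCNF.
{A, C, D}: every determinant is a superkey — BCNF.

{A, C, D}; {B, C}; {B, E}; {C, D, F}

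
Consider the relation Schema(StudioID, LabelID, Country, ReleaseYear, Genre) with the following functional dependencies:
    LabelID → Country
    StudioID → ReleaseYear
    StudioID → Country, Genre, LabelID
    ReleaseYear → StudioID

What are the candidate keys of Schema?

{ReleaseYear} is a candidate key since {ReleaseYear}⁺ = {Country, Genre, LabelID, ReleaseYear, StudioID} covers every attribute.
{StudioID} is a candidate key since {StudioID}⁺ = {Country, Genre, LabelID, ReleaseYear, StudioID} covers every attribute.
These are minimal and exhaustive — every other superkey contains one of them.

{ReleaseYear}, {StudioID}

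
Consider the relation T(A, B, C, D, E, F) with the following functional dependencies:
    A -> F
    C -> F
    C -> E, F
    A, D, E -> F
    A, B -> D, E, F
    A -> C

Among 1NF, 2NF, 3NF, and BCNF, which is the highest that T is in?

Candidate key: {A, B}. Prime attributes: {A, B}.
A -> F: {A}⁺ = {A, C, E, F}, which is not all of the attributes, so the left side is not a superkey — BCNF is violated.
A -> F determines the non-prime attribute {F} from a non-superkey — 3NF is violated.
{A} is a proper subset of the key {A, B}, and {A}⁺ contains the non-prime attributes {C, E, F} — a partial dependency, so 2NF is violated.

1NF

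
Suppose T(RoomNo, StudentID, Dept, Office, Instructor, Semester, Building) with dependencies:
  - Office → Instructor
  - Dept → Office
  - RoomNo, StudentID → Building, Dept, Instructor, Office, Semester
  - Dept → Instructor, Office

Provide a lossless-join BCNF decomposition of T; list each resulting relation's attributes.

Candidate key of the original relation: {RoomNo, StudentID}.
{Building, Dept, Instructor, Office, RoomNo, Semester, StudentID}: {Office} determines {Instructor, Office} here but is not a superkey — split on Office → Instructor, giving {Instructor, Office} and {Building, Dept, Office, RoomNo, Semester, StudentID}.
{Instructor, Office}: every determinant is a superkey — BCNF.
{Building, Dept, Office, RoomNo, Semester, StudentID}: {Dept} determines {Dept, Office} here but is not a superkey — split on Dept → Office, giving {Dept, Office} and {Building, Dept, RoomNo, Semester, StudentID}.
{Dept, Office}: every determinant is a superkey — BCNF.
{Building, Dept, RoomNo, Semester, StudentID}: every determinant is a superkey — BCNF.

{Building, Dept, RoomNo, Semester, StudentID}; {Dept, Office}; {Instructor, Office}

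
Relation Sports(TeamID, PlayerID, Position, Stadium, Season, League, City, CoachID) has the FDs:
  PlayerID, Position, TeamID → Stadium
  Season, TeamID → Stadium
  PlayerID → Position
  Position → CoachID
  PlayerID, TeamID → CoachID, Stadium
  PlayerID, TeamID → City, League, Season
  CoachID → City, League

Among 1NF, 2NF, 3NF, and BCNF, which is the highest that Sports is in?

Candidate key: {PlayerID, TeamID}. Prime attributes: {PlayerID, TeamID}.
For Season, TeamID → Stadium we have {Season, TeamID}⁺ = {Season, Stadium, TeamID}; {Season, TeamID} is not a superkey, so BCNF fails.
Because {Stadium} is non-prime and the left side of Season, TeamID → Stadium is not a superkey, the relation is not in 3NF.
The proper key subset {PlayerID} of {PlayerID, TeamID} determines non-prime {City, CoachID, League, Position}, so the relation is not even in 2NF.

1NF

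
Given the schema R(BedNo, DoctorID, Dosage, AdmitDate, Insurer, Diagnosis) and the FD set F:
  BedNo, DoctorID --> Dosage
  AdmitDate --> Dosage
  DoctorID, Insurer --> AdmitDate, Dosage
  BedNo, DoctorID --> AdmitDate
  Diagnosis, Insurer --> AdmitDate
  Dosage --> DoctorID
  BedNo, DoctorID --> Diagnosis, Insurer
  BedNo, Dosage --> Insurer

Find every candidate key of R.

{AdmitDate, BedNo}, {BedNo, Diagnosis, Insurer}, {BedNo, DoctorID}, {BedNo, Dosage}

{BedNo} never appears on the right of any FD, so every key must include it.
{AdmitDate, BedNo}⁺ = {AdmitDate, BedNo, Diagnosis, DoctorID, Dosage, Insurer} — all of the relation — so {AdmitDate, BedNo} is a candidate key.
{BedNo, DoctorID}⁺ = {AdmitDate, BedNo, Diagnosis, DoctorID, Dosage, Insurer} — all of the relation — so {BedNo, DoctorID} is a candidate key.
{BedNo, Dosage}⁺ = {AdmitDate, BedNo, Diagnosis, DoctorID, Dosage, Insurer} — all of the relation — so {BedNo, Dosage} is a candidate key.
{BedNo, Diagnosis, Insurer}⁺ = {AdmitDate, BedNo, Diagnosis, DoctorID, Dosage, Insurer} — all of the relation — so {BedNo, Diagnosis, Insurer} is a candidate key.
These are minimal and exhaustive — every other superkey contains one of them.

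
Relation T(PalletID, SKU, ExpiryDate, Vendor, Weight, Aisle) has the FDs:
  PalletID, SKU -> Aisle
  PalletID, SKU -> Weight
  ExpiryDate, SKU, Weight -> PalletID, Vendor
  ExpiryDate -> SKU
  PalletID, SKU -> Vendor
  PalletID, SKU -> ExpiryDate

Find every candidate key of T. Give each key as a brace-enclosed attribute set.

Closure of {ExpiryDate, PalletID} is {Aisle, ExpiryDate, PalletID, SKU, Vendor, Weight}, the whole schema; {ExpiryDate, PalletID} is a candidate key.
Closure of {ExpiryDate, Weight} is {Aisle, ExpiryDate, PalletID, SKU, Vendor, Weight}, the whole schema; {ExpiryDate, Weight} is a candidate key.
Closure of {PalletID, SKU} is {Aisle, ExpiryDate, PalletID, SKU, Vendor, Weight}, the whole schema; {PalletID, SKU} is a candidate key.
These are minimal and exhaustive — every other superkey contains one of them.

{ExpiryDate, PalletID}, {ExpiryDate, Weight}, {PalletID, SKU}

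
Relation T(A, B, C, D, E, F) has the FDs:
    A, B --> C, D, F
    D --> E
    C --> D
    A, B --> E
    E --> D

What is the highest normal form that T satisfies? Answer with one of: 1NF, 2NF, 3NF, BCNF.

2NF

Candidate key: {A, B}. Prime attributes: {A, B}.
For D --> E we have {D}⁺ = {D, E}; {D} is not a superkey, so BCNF fails.
Because {E} is non-prime and the left side of D --> E is not a superkey, the relation is not in 3NF.
Checking every proper subset of each key, none determines a non-prime attribute — 2NF is satisfied.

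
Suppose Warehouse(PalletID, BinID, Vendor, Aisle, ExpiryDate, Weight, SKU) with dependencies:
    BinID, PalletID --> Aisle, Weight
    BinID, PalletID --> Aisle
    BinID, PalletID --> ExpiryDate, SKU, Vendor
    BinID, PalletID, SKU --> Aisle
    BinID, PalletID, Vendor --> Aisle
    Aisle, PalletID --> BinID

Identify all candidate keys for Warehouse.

No FD produces {PalletID}, so it must be in every candidate key.
{Aisle, PalletID}⁺ = {Aisle, BinID, ExpiryDate, PalletID, SKU, Vendor, Weight}, which is every attribute, so {Aisle, PalletID} is a candidate key.
{BinID, PalletID}⁺ = {Aisle, BinID, ExpiryDate, PalletID, SKU, Vendor, Weight}, which is every attribute, so {BinID, PalletID} is a candidate key.
No proper subset of any of these is a key, and no other minimal superkey exists.

{Aisle, PalletID}, {BinID, PalletID}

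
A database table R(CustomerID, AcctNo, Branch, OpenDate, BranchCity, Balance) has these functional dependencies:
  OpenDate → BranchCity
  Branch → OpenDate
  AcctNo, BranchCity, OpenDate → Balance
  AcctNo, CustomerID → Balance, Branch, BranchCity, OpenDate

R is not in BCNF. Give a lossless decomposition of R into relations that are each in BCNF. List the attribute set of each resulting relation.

{AcctNo, Balance, Branch}; {AcctNo, Branch, CustomerID}; {Branch, OpenDate}; {BranchCity, OpenDate}

Candidate key of the original relation: {AcctNo, CustomerID}.
In {AcctNo, Balance, Branch, BranchCity, CustomerID, OpenDate}, {OpenDate} is not a superkey ({OpenDate}⁺ restricted to this set is {BranchCity, OpenDate}), so split on OpenDate → BranchCity into {BranchCity, OpenDate} and {AcctNo, Balance, Branch, CustomerID, OpenDate}.
{BranchCity, OpenDate} is in BCNF.
In {AcctNo, Balance, Branch, CustomerID, OpenDate}, {Branch} is not a superkey ({Branch}⁺ restricted to this set is {Branch, OpenDate}), so split on Branch → OpenDate into {Branch, OpenDate} and {AcctNo, Balance, Branch, CustomerID}.
{Branch, OpenDate} is in BCNF.
In {AcctNo, Balance, Branch, CustomerID}, {AcctNo, Branch} is not a superkey ({AcctNo, Branch}⁺ restricted to this set is {AcctNo, Balance, Branch}), so split on AcctNo, Branch → Balance into {AcctNo, Balance, Branch} and {AcctNo, Branch, CustomerID}.
{AcctNo, Balance, Branch} is in BCNF.
{AcctNo, Branch, CustomerID} is in BCNF.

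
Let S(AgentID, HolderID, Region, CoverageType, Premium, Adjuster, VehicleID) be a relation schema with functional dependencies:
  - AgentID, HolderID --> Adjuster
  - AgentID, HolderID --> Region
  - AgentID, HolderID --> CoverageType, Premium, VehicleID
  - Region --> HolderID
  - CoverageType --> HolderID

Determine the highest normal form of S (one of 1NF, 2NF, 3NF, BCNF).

3NF

Candidate keys: {AgentID, CoverageType}, {AgentID, HolderID}, {AgentID, Region}. Prime attributes: {AgentID, CoverageType, HolderID, Region}.
Region --> HolderID breaks BCNF: {Region}⁺ = {HolderID, Region}, so {Region} is not a superkey.
Since {HolderID} ⊆ prime attributes and every other non-superkey FD also has a prime right side, the schema is in 3NF.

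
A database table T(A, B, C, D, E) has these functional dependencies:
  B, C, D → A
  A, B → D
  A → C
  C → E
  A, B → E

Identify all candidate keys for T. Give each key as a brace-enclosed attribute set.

Attributes never on any right-hand side: {B} — every candidate key must contain it.
{A, B}⁺ = {A, B, C, D, E} — all of the relation — so {A, B} is a candidate key.
{B, C, D}⁺ = {A, B, C, D, E} — all of the relation — so {B, C, D} is a candidate key.
Any other superkey properly contains one of these, so there are no further candidate keys.

{A, B}, {B, C, D}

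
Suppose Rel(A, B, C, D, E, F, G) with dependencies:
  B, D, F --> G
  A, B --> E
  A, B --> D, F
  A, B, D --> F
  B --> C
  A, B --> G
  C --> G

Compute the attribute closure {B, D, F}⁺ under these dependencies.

Start with {B, D, F}.
B, D, F --> G applies; add {G} → now {B, D, F, G}.
B --> C applies; add {C} → now {B, C, D, F, G}.
No further FD applies.

{B, C, D, F, G}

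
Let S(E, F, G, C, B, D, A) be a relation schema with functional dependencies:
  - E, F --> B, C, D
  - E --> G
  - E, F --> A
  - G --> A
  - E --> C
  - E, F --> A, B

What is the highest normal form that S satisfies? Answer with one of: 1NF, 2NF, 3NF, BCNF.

Candidate key: {E, F}. Prime attributes: {E, F}.
For E --> G we have {E}⁺ = {A, C, E, G}; {E} is not a superkey, so BCNF fails.
Because {G} is non-prime and the left side of E --> G is not a superkey, the relation is not in 3NF.
The proper key subset {E} of {E, F} determines non-prime {A, C, G}, so the relation is not even in 2NF.

1NF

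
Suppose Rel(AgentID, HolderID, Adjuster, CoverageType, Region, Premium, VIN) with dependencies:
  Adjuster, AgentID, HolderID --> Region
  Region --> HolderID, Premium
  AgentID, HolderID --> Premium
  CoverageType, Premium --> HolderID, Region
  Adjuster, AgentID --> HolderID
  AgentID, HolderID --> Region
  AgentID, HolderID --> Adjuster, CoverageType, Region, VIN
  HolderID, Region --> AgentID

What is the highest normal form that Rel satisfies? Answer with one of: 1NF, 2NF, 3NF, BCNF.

Candidate keys: {Adjuster, AgentID}, {AgentID, HolderID}, {CoverageType, Premium}, {Region}. Prime attributes: {Adjuster, AgentID, CoverageType, HolderID, Premium, Region}.
Each dependency's left side is a superkey — BCNF holds.

BCNF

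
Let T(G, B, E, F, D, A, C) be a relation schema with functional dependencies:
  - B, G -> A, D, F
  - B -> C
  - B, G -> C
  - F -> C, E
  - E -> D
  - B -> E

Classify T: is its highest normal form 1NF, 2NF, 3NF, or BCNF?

Candidate key: {B, G}. Prime attributes: {B, G}.
B -> C: {B}⁺ = {B, C, D, E}, which is not all of the attributes, so the left side is not a superkey — BCNF is violated.
B -> C determines the non-prime attribute {C} from a non-superkey — 3NF is violated.
The proper key subset {B} of {B, G} determines non-prime {C, D, E}, so the relation is not even in 2NF.

1NF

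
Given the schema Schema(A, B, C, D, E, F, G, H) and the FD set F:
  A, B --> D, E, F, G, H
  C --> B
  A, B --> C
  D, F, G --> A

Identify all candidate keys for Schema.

{A, B}, {A, C}, {B, D, F, G}, {C, D, F, G}

{A, B}⁺ = {A, B, C, D, E, F, G, H} — all of the relation — so {A, B} is a candidate key.
{A, C}⁺ = {A, B, C, D, E, F, G, H} — all of the relation — so {A, C} is a candidate key.
{B, D, F, G}⁺ = {A, B, C, D, E, F, G, H} — all of the relation — so {B, D, F, G} is a candidate key.
{C, D, F, G}⁺ = {A, B, C, D, E, F, G, H} — all of the relation — so {C, D, F, G} is a candidate key.
No proper subset of any of these is a key, and no other minimal superkey exists.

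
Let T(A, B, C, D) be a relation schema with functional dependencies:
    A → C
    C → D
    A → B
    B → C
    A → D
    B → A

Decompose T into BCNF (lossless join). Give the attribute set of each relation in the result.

{A, B, C}; {C, D}

Candidate keys of the original relation: {A}, {B}.
In {A, B, C, D}, {C} is not a superkey ({C}⁺ restricted to this set is {C, D}), so split on C → D into {C, D} and {A, B, C}.
{C, D}: every determinant is a superkey — BCNF.
{A, B, C}: every determinant is a superkey — BCNF.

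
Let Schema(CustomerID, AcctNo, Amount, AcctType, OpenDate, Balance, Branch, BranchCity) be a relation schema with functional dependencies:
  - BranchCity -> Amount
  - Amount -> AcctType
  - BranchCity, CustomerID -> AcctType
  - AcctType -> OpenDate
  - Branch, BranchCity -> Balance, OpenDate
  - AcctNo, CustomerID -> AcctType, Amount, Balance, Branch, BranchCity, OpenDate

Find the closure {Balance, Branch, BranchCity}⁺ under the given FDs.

{AcctType, Amount, Balance, Branch, BranchCity, OpenDate}

Start with {Balance, Branch, BranchCity}.
BranchCity -> Amount applies; add {Amount} → now {Amount, Balance, Branch, BranchCity}.
Amount -> AcctType applies; add {AcctType} → now {AcctType, Amount, Balance, Branch, BranchCity}.
AcctType -> OpenDate applies; add {OpenDate} → now {AcctType, Amount, Balance, Branch, BranchCity, OpenDate}.
No further FD applies.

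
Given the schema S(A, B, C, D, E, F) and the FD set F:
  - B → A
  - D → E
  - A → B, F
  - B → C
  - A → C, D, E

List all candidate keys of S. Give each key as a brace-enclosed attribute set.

{A}, {B}

{A}⁺ = {A, B, C, D, E, F}, which is every attribute, so {A} is a candidate key.
{B}⁺ = {A, B, C, D, E, F}, which is every attribute, so {B} is a candidate key.
No proper subset of any of these is a key, and no other minimal superkey exists.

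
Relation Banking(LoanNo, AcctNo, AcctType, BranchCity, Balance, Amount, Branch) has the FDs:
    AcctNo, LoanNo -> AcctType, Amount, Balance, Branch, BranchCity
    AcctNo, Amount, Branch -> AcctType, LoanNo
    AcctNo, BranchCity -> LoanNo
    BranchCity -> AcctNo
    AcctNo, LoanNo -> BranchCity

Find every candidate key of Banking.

{BranchCity}⁺ = {AcctNo, AcctType, Amount, Balance, Branch, BranchCity, LoanNo}, which is every attribute, so {BranchCity} is a candidate key.
{AcctNo, LoanNo}⁺ = {AcctNo, AcctType, Amount, Balance, Branch, BranchCity, LoanNo}, which is every attribute, so {AcctNo, LoanNo} is a candidate key.
{AcctNo, Amount, Branch}⁺ = {AcctNo, AcctType, Amount, Balance, Branch, BranchCity, LoanNo}, which is every attribute, so {AcctNo, Amount, Branch} is a candidate key.
Any other superkey properly contains one of these, so there are no further candidate keys.

{AcctNo, Amount, Branch}, {AcctNo, LoanNo}, {BranchCity}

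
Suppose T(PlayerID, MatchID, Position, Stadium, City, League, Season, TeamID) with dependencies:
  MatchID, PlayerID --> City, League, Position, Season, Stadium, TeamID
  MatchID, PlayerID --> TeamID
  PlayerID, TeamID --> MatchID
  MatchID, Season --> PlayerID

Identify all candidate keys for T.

Closure of {MatchID, PlayerID} is {City, League, MatchID, PlayerID, Position, Season, Stadium, TeamID}, the whole schema; {MatchID, PlayerID} is a candidate key.
Closure of {MatchID, Season} is {City, League, MatchID, PlayerID, Position, Season, Stadium, TeamID}, the whole schema; {MatchID, Season} is a candidate key.
Closure of {PlayerID, TeamID} is {City, League, MatchID, PlayerID, Position, Season, Stadium, TeamID}, the whole schema; {PlayerID, TeamID} is a candidate key.
These are minimal and exhaustive — every other superkey contains one of them.

{MatchID, PlayerID}, {MatchID, Season}, {PlayerID, TeamID}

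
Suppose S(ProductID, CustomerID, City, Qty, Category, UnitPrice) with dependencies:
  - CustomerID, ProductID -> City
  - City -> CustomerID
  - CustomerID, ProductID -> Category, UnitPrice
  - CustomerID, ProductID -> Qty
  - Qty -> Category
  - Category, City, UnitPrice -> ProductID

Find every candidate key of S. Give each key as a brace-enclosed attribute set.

{City, ProductID} is a candidate key since {City, ProductID}⁺ = {Category, City, CustomerID, ProductID, Qty, UnitPrice} covers every attribute.
{CustomerID, ProductID} is a candidate key since {CustomerID, ProductID}⁺ = {Category, City, CustomerID, ProductID, Qty, UnitPrice} covers every attribute.
{Category, City, UnitPrice} is a candidate key since {Category, City, UnitPrice}⁺ = {Category, City, CustomerID, ProductID, Qty, UnitPrice} covers every attribute.
{City, Qty, UnitPrice} is a candidate key since {City, Qty, UnitPrice}⁺ = {Category, City, CustomerID, ProductID, Qty, UnitPrice} covers every attribute.
No proper subset of any of these is a key, and no other minimal superkey exists.

{Category, City, UnitPrice}, {City, ProductID}, {City, Qty, UnitPrice}, {CustomerID, ProductID}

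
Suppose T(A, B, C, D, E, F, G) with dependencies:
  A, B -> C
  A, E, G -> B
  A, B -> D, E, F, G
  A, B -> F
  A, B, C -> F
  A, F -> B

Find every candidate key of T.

{A, B}, {A, E, G}, {A, F}

{A} never appears on the right of any FD, so every key must include it.
{A, B}⁺ = {A, B, C, D, E, F, G} — all of the relation — so {A, B} is a candidate key.
{A, F}⁺ = {A, B, C, D, E, F, G} — all of the relation — so {A, F} is a candidate key.
{A, E, G}⁺ = {A, B, C, D, E, F, G} — all of the relation — so {A, E, G} is a candidate key.
No proper subset of any of these is a key, and no other minimal superkey exists.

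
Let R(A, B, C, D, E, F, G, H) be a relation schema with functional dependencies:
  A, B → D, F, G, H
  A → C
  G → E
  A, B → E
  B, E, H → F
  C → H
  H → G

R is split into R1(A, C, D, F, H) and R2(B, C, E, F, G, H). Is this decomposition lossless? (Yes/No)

The shared attributes are {C, F, H} and {C, F, H}⁺ = {C, E, F, G, H}.
R1 ⊄ {C, E, F, G, H} and R2 ⊄ {C, E, F, G, H}, so the split is lossy.

No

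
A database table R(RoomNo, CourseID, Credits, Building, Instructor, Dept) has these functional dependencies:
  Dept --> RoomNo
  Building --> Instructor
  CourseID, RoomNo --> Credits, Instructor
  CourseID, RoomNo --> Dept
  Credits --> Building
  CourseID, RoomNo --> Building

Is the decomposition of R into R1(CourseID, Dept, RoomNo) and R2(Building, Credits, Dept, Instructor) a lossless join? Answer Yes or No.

Common attributes: {Dept}; their closure is {Dept, RoomNo}.
R1 ⊄ {Dept, RoomNo} and R2 ⊄ {Dept, RoomNo}, so the split is lossy.

No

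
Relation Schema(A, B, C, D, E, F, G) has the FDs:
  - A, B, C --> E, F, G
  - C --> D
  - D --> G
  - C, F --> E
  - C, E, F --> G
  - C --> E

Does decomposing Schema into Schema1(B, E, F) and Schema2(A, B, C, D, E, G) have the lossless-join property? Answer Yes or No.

No

Common attributes: {B, E}; their closure is {B, E}.
The closure covers neither Schema1 nor Schema2 entirely; the join is not lossless.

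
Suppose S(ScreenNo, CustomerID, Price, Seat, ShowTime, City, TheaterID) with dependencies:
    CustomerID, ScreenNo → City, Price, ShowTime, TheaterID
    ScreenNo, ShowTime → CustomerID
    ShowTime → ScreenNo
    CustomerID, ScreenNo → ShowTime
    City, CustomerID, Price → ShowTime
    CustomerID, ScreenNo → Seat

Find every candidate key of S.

{ShowTime} is a candidate key since {ShowTime}⁺ = {City, CustomerID, Price, ScreenNo, Seat, ShowTime, TheaterID} covers every attribute.
{CustomerID, ScreenNo} is a candidate key since {CustomerID, ScreenNo}⁺ = {City, CustomerID, Price, ScreenNo, Seat, ShowTime, TheaterID} covers every attribute.
{City, CustomerID, Price} is a candidate key since {City, CustomerID, Price}⁺ = {City, CustomerID, Price, ScreenNo, Seat, ShowTime, TheaterID} covers every attribute.
Any other superkey properly contains one of these, so there are no further candidate keys.

{City, CustomerID, Price}, {CustomerID, ScreenNo}, {ShowTime}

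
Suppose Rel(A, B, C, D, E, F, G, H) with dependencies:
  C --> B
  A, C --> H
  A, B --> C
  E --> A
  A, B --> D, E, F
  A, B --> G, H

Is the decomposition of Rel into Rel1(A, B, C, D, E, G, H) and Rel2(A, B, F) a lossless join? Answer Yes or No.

Rel1 ∩ Rel2 = {A, B}; its closure under F is {A, B, C, D, E, F, G, H}.
Since Rel1 ⊆ {A, B, C, D, E, F, G, H}, the intersection is a superkey of Rel1; the decomposition is lossless.

Yes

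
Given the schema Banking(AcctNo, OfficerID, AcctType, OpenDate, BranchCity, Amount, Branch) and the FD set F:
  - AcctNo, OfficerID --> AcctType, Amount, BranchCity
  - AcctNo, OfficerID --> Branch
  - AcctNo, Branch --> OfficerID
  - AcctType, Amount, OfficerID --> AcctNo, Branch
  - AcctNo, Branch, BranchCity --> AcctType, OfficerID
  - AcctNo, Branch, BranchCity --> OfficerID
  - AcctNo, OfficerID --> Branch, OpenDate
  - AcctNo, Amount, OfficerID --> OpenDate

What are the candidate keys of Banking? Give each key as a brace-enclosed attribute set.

{AcctNo, Branch}, {AcctNo, OfficerID}, {AcctType, Amount, OfficerID}

Closure of {AcctNo, Branch} is {AcctNo, AcctType, Amount, Branch, BranchCity, OfficerID, OpenDate}, the whole schema; {AcctNo, Branch} is a candidate key.
Closure of {AcctNo, OfficerID} is {AcctNo, AcctType, Amount, Branch, BranchCity, OfficerID, OpenDate}, the whole schema; {AcctNo, OfficerID} is a candidate key.
Closure of {AcctType, Amount, OfficerID} is {AcctNo, AcctType, Amount, Branch, BranchCity, OfficerID, OpenDate}, the whole schema; {AcctType, Amount, OfficerID} is a candidate key.
Any other superkey properly contains one of these, so there are no further candidate keys.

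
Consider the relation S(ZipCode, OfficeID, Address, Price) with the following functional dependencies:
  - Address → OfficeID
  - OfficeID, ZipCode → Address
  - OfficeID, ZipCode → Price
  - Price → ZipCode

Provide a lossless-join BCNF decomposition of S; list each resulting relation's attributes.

{Address, OfficeID}; {Address, Price}; {Price, ZipCode}

Candidate keys of the original relation: {Address, Price}, {Address, ZipCode}, {OfficeID, Price}, {OfficeID, ZipCode}.
In {Address, OfficeID, Price, ZipCode}, {Address} is not a superkey ({Address}⁺ restricted to this set is {Address, OfficeID}), so split on Address → OfficeID into {Address, OfficeID} and {Address, Price, ZipCode}.
{Address, OfficeID} has no BCNF violation.
In {Address, Price, ZipCode}, {Price} is not a superkey ({Price}⁺ restricted to this set is {Price, ZipCode}), so split on Price → ZipCode into {Price, ZipCode} and {Address, Price}.
{Price, ZipCode} has no BCNF violation.
{Address, Price} has no BCNF violation.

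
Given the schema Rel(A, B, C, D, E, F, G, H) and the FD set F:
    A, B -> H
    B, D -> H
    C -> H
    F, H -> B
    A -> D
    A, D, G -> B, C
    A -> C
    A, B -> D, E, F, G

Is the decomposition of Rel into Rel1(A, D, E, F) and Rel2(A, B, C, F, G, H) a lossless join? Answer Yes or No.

The shared attributes are {A, F} and {A, F}⁺ = {A, B, C, D, E, F, G, H}.
This includes all of Rel1, so the common attributes are a superkey of Rel1 — the join is lossless.

Yes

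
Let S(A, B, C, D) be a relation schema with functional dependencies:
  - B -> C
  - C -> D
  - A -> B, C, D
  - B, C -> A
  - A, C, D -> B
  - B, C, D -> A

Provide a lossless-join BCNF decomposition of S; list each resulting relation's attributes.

{A, B, C}; {C, D}

Candidate keys of the original relation: {A}, {B}.
In {A, B, C, D}, {C} is not a superkey ({C}⁺ restricted to this set is {C, D}), so split on C -> D into {C, D} and {A, B, C}.
{C, D}: every determinant is a superkey — BCNF.
{A, B, C}: every determinant is a superkey — BCNF.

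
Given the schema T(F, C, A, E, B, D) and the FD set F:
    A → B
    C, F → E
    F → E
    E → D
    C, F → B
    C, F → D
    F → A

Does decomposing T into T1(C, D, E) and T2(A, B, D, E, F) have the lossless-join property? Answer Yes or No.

Common attributes: {D, E}; their closure is {D, E}.
T1 ⊄ {D, E} and T2 ⊄ {D, E}, so the split is lossy.

No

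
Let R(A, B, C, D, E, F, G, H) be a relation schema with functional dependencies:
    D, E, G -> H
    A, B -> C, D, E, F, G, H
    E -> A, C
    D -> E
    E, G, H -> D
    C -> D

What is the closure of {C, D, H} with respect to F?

Start with {C, D, H}.
D -> E applies; add {E} → now {C, D, E, H}.
E -> A, C applies; add {A} → now {A, C, D, E, H}.
No further FD applies.

{A, C, D, E, H}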